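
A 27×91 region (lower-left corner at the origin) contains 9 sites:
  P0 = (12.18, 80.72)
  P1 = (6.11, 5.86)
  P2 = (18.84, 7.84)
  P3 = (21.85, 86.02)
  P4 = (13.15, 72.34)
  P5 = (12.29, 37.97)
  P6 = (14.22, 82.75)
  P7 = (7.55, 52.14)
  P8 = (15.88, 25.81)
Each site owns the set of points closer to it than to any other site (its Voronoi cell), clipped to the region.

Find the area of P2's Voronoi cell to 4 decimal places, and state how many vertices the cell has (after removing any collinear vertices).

1. box [0,27]×[0,91]: [(0, 0) (27, 0) (27, 91) (0, 91)]
2. ⊥bis P2·P0 via (15.51,44.28): [(0, 42.8626) (0, 0) (27, 0) (27, 45.33)]  |A|=1190.6006
3. ⊥bis P2·P1 via (12.475,6.85): [(6.7773, 43.482) (13.5404, 0) (27, 0) (27, 45.33)]  |A|=750.971
4. ⊥bis P2·P3 via (20.345,46.93): [(6.7773, 43.482) (13.5404, 0) (27, 0) (27, 45.33)]  |A|=750.971
5. ⊥bis P2·P4 via (15.995,40.09): [(7.4225, 39.3338) (13.5404, 0) (27, 0) (27, 41.0608)]  |A|=666.6411
6. ⊥bis P2·P5 via (15.565,22.905): [(10.1606, 21.7301) (13.5404, 0) (27, 0) (27, 25.3909)]  |A|=360.0228
7. ⊥bis P2·P6 via (16.53,45.295): [(10.1606, 21.7301) (13.5404, 0) (27, 0) (27, 25.3909)]  |A|=360.0228
8. ⊥bis P2·P7 via (13.195,29.99): [(10.1606, 21.7301) (13.5404, 0) (27, 0) (27, 25.3909)]  |A|=360.0228
9. ⊥bis P2·P8 via (17.36,16.825): [(11.0843, 15.7913) (13.5404, 0) (27, 0) (27, 18.4129)]  |A|=252.7989
10. canonical 4-gon: [(11.0843, 15.7913) (13.5404, 0) (27, 0) (27, 18.4129)]
11. shoelace: 252.7989

Area of P2's cell: 252.7989 (4 vertices)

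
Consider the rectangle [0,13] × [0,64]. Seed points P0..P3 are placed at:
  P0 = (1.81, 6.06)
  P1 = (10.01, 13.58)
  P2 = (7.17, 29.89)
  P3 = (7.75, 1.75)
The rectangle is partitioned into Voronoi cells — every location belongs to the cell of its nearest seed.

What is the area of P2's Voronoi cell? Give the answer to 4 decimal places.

1. box [0,13]×[0,64]: [(0, 0) (13, 0) (13, 64) (0, 64)]
2. ⊥bis P2·P0 via (4.49,17.975): [(0, 18.9849) (13, 16.0609) (13, 64) (0, 64)]  |A|=604.2023
3. ⊥bis P2·P1 via (8.59,21.735): [(0, 20.2393) (13, 22.5029) (13, 64) (0, 64)]  |A|=554.176
4. ⊥bis P2·P3 via (7.46,15.82): [(0, 20.2393) (13, 22.5029) (13, 64) (0, 64)]  |A|=554.176
5. canonical 4-gon: [(0, 20.2393) (13, 22.5029) (13, 64) (0, 64)]
6. shoelace: 554.176

Area of P2's cell: 554.1760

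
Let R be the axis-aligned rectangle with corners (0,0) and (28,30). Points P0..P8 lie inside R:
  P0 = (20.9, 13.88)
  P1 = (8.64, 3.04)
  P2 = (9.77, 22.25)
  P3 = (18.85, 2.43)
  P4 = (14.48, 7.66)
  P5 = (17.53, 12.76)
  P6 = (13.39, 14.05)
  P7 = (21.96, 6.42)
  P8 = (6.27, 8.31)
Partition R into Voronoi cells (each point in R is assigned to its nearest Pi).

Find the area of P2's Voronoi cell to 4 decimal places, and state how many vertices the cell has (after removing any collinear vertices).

1. box [0,28]×[0,30]: [(0, 0) (28, 0) (28, 30) (0, 30)]
2. ⊥bis P2·P0 via (15.335,18.065): [(0, 0) (1.7497, 0) (24.3104, 30) (0, 30)]  |A|=390.9016
3. ⊥bis P2·P1 via (9.205,12.645): [(0, 13.1865) (11.172, 12.5293) (24.3104, 30) (0, 30)]  |A|=306.2804
4. ⊥bis P2·P3 via (14.31,12.34): [(0, 13.1865) (11.172, 12.5293) (24.3104, 30) (0, 30)]  |A|=306.2804
5. ⊥bis P2·P4 via (12.125,14.955): [(0, 13.1865) (5.6222, 12.8558) (13.2755, 15.3264) (24.3104, 30) (0, 30)]  |A|=298.1753
6. ⊥bis P2·P5 via (13.65,17.505): [(0, 13.1865) (5.6222, 12.8558) (9.492, 14.105) (16.9322, 20.1888) (24.3104, 30) (0, 30)]  |A|=291.2099
7. ⊥bis P2·P6 via (11.58,18.15): [(0, 13.1865) (0.2971, 13.169) (17.2969, 20.6738) (24.3104, 30) (0, 30)]  |A|=260.0358
8. ⊥bis P2·P7 via (15.865,14.335): [(0, 13.1865) (0.2971, 13.169) (17.2969, 20.6738) (24.3104, 30) (0, 30)]  |A|=260.0358
9. ⊥bis P2·P8 via (8.02,15.28): [(0, 17.2936) (6.1452, 15.7507) (17.2969, 20.6738) (24.3104, 30) (0, 30)]  |A|=246.9816
10. canonical 5-gon: [(0, 17.2936) (6.1452, 15.7507) (17.2969, 20.6738) (24.3104, 30) (0, 30)]
11. shoelace: 246.9816

Area of P2's cell: 246.9816 (5 vertices)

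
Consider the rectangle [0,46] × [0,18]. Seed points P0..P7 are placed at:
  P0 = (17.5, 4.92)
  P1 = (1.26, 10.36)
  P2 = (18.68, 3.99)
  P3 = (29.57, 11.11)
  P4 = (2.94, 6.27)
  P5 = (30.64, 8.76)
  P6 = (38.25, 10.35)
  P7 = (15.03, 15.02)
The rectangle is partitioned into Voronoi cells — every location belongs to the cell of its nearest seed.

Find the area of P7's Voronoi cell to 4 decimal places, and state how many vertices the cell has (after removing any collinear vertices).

1. box [0,46]×[0,18]: [(0, 0) (46, 0) (46, 18) (0, 18)]
2. ⊥bis P7·P0 via (16.265,9.97): [(0, 5.9923) (46, 17.2418) (46, 18) (0, 18)]  |A|=293.6146
3. ⊥bis P7·P1 via (8.145,12.69): [(9.6158, 8.3439) (46, 17.2418) (46, 18) (6.348, 18)]  |A|=205.2344
4. ⊥bis P7·P2 via (16.855,9.505): [(9.6158, 8.3439) (23.9101, 11.8396) (42.5262, 18) (6.348, 18)]  |A|=186.1605
5. ⊥bis P7·P3 via (22.3,13.065): [(9.6158, 8.3439) (21.8339, 11.3319) (23.6271, 18) (6.348, 18)]  |A|=121.4811
6. ⊥bis P7·P4 via (8.985,10.645): [(8.7071, 11.0289) (10.4948, 8.5589) (21.8339, 11.3319) (23.6271, 18) (6.348, 18)]  |A|=120.2034
7. ⊥bis P7·P5 via (22.835,11.89): [(8.7071, 11.0289) (10.4948, 8.5589) (21.8339, 11.3319) (23.6271, 18) (6.348, 18)]  |A|=120.2034
8. ⊥bis P7·P6 via (26.64,12.685): [(8.7071, 11.0289) (10.4948, 8.5589) (21.8339, 11.3319) (23.6271, 18) (6.348, 18)]  |A|=120.2034
9. canonical 5-gon: [(8.7071, 11.0289) (10.4948, 8.5589) (21.8339, 11.3319) (23.6271, 18) (6.348, 18)]
10. shoelace: 120.2034

Area of P7's cell: 120.2034 (5 vertices)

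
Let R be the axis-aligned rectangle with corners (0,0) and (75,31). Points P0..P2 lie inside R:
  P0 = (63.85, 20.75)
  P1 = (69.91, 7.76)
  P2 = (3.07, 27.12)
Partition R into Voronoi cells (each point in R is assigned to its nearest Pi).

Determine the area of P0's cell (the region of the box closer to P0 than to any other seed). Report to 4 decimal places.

1. box [0,75]×[0,31]: [(0, 0) (75, 0) (75, 31) (0, 31)]
2. ⊥bis P0·P1 via (66.88,14.255): [(0, 0) (36.3235, 0) (75, 18.0431) (75, 31) (0, 31)]  |A|=1976.0783
3. ⊥bis P0·P2 via (33.46,23.935): [(30.9515, 0) (36.3235, 0) (75, 18.0431) (75, 31) (34.2004, 31)]  |A|=966.223
4. canonical 5-gon: [(30.9515, 0) (36.3235, 0) (75, 18.0431) (75, 31) (34.2004, 31)]
5. shoelace: 966.223

Area of P0's cell: 966.2230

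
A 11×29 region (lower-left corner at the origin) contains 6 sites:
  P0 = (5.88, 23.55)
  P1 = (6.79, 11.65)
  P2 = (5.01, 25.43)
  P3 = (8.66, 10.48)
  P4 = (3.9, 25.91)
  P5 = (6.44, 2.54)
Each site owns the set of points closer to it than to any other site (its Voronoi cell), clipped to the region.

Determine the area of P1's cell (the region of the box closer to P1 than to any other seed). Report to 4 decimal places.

Area of P1's cell: 87.5438

1. box [0,11]×[0,29]: [(0, 0) (11, 0) (11, 29) (0, 29)]
2. ⊥bis P1·P0 via (6.335,17.6): [(0, 17.1156) (0, 0) (11, 0) (11, 17.9567)]  |A|=192.8976
3. ⊥bis P1·P2 via (5.9,18.54): [(0, 17.1156) (0, 0) (11, 0) (11, 17.9567)]  |A|=192.8976
4. ⊥bis P1·P3 via (7.725,11.065): [(0, 17.1156) (0, 0) (0.802, 0) (11, 16.2994) (11, 17.9567)]  |A|=109.7868
5. ⊥bis P1·P4 via (5.345,18.78): [(0, 17.1156) (0, 0) (0.802, 0) (11, 16.2994) (11, 17.9567)]  |A|=109.7868
6. ⊥bis P1·P5 via (6.615,7.095): [(0, 17.1156) (0, 7.3491) (5.2733, 7.1465) (11, 16.2994) (11, 17.9567)]  |A|=87.5438
7. canonical 5-gon: [(0, 17.1156) (0, 7.3491) (5.2733, 7.1465) (11, 16.2994) (11, 17.9567)]
8. shoelace: 87.5438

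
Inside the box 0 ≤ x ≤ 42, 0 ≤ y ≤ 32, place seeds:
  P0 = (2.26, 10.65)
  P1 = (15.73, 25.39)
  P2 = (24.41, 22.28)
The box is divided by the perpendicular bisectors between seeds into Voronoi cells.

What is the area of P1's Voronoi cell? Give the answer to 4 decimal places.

Area of P1's cell: 277.3236

1. box [0,42]×[0,32]: [(0, 0) (42, 0) (42, 32) (0, 32)]
2. ⊥bis P1·P0 via (8.995,18.02): [(0, 26.24) (28.714, 0) (42, 0) (42, 32) (0, 32)]  |A|=967.2726
3. ⊥bis P1·P2 via (20.07,23.835): [(0, 26.24) (15.7687, 11.83) (22.9955, 32) (0, 32)]  |A|=277.3236
4. canonical 4-gon: [(0, 26.24) (15.7687, 11.83) (22.9955, 32) (0, 32)]
5. shoelace: 277.3236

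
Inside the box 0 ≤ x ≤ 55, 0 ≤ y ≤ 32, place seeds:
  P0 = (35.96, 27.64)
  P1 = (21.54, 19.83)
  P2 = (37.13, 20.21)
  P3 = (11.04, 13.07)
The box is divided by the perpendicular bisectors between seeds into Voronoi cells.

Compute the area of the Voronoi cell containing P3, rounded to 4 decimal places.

Area of P3's cell: 530.5509

1. box [0,55]×[0,32]: [(0, 0) (55, 0) (55, 32) (0, 32)]
2. ⊥bis P3·P0 via (23.5,20.355): [(0, 0) (35.401, 0) (16.6915, 32) (0, 32)]  |A|=833.4797
3. ⊥bis P3·P1 via (16.29,16.45): [(0, 0) (26.8807, 0) (6.2788, 32) (0, 32)]  |A|=530.5509
4. ⊥bis P3·P2 via (24.085,16.64): [(0, 0) (26.8807, 0) (6.2788, 32) (0, 32)]  |A|=530.5509
5. canonical 4-gon: [(0, 0) (26.8807, 0) (6.2788, 32) (0, 32)]
6. shoelace: 530.5509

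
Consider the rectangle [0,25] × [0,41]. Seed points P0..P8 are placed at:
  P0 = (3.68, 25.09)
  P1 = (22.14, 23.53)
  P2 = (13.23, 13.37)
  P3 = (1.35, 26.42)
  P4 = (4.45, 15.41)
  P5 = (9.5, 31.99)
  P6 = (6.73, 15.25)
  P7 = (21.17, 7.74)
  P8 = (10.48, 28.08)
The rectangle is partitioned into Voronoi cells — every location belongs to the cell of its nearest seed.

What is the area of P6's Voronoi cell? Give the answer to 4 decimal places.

Area of P6's cell: 76.1292

1. box [0,25]×[0,41]: [(0, 0) (25, 0) (25, 41) (0, 41)]
2. ⊥bis P6·P0 via (5.205,20.17): [(0, 18.5567) (0, 0) (25, 0) (25, 26.3056)]  |A|=560.7788
3. ⊥bis P6·P1 via (14.435,19.39): [(12.758, 22.5111) (0, 18.5567) (0, 0) (24.8535, 0)]  |A|=398.1129
4. ⊥bis P6·P2 via (9.98,14.31): [(12.312, 22.3729) (0, 18.5567) (0, 0) (5.8411, 0)]  |A|=179.5764
5. ⊥bis P6·P3 via (4.04,20.835): [(12.312, 22.3729) (0, 18.5567) (0, 0) (5.8411, 0)]  |A|=179.5764
6. ⊥bis P6·P4 via (5.59,15.33): [(12.312, 22.3729) (5.9458, 20.3996) (4.5142, 0) (5.8411, 0)]  |A|=78.3656
7. ⊥bis P6·P5 via (8.115,23.62): [(12.312, 22.3729) (5.9458, 20.3996) (4.5142, 0) (5.8411, 0)]  |A|=78.3656
8. ⊥bis P6·P7 via (13.95,11.495): [(12.312, 22.3729) (5.9458, 20.3996) (4.5142, 0) (5.8411, 0)]  |A|=78.3656
9. ⊥bis P6·P8 via (8.605,21.665): [(11.8343, 20.7211) (9.3375, 21.4509) (5.9458, 20.3996) (4.5142, 0) (5.8411, 0)]  |A|=76.1292
10. canonical 5-gon: [(11.8343, 20.7211) (9.3375, 21.4509) (5.9458, 20.3996) (4.5142, 0) (5.8411, 0)]
11. shoelace: 76.1292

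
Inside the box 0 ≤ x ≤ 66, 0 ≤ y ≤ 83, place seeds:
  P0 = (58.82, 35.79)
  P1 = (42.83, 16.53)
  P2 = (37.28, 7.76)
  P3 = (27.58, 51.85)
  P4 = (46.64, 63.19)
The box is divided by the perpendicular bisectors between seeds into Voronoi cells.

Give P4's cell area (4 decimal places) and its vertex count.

Area of P4's cell: 1123.5811 (4 vertices)

1. box [0,66]×[0,83]: [(0, 0) (66, 0) (66, 83) (0, 83)]
2. ⊥bis P4·P0 via (52.73,49.49): [(0, 26.0502) (66, 55.3889) (66, 83) (0, 83)]  |A|=2790.5123
3. ⊥bis P4·P1 via (44.735,39.86): [(0, 43.5128) (33.1876, 40.8029) (66, 55.3889) (66, 83) (0, 83)]  |A|=2500.7407
4. ⊥bis P4·P2 via (41.96,35.475): [(0, 43.5128) (33.1876, 40.8029) (66, 55.3889) (66, 83) (0, 83)]  |A|=2500.7407
5. ⊥bis P4·P3 via (37.11,57.52): [(44.1553, 45.6783) (66, 55.3889) (66, 83) (21.9503, 83)]  |A|=1123.5811
6. canonical 4-gon: [(44.1553, 45.6783) (66, 55.3889) (66, 83) (21.9503, 83)]
7. shoelace: 1123.5811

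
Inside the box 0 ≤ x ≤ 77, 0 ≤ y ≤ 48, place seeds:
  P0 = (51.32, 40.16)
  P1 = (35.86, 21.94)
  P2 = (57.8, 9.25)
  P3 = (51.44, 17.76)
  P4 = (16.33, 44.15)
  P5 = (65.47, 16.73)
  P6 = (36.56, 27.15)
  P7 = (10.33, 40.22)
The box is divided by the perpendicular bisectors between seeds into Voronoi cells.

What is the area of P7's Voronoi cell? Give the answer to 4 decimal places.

1. box [0,77]×[0,48]: [(0, 0) (77, 0) (77, 48) (0, 48)]
2. ⊥bis P7·P0 via (30.825,40.19): [(0, 0) (30.7662, 0) (30.8364, 48) (0, 48)]  |A|=1478.4625
3. ⊥bis P7·P1 via (23.095,31.08): [(0, 0) (0.8411, 0) (30.8275, 41.8792) (30.8364, 48) (0, 48)]  |A|=851.8427
4. ⊥bis P7·P2 via (34.065,24.735): [(0, 0) (0.8411, 0) (30.8275, 41.8792) (30.8364, 48) (0, 48)]  |A|=851.8427
5. ⊥bis P7·P3 via (30.885,28.99): [(0, 0) (0.8411, 0) (30.8275, 41.8792) (30.8364, 48) (0, 48)]  |A|=851.8427
6. ⊥bis P7·P4 via (13.33,42.185): [(0, 0) (0.8411, 0) (21.7939, 29.2629) (9.5212, 48) (0, 48)]  |A|=624.5605
7. ⊥bis P7·P5 via (37.9,28.475): [(0, 0) (0.8411, 0) (21.7939, 29.2629) (9.5212, 48) (0, 48)]  |A|=624.5605
8. ⊥bis P7·P6 via (23.445,33.685): [(0, 0) (0.8411, 0) (19.9774, 26.726) (21.4802, 29.7419) (9.5212, 48) (0, 48)]  |A|=623.7275
9. canonical 6-gon: [(0, 0) (0.8411, 0) (19.9774, 26.726) (21.4802, 29.7419) (9.5212, 48) (0, 48)]
10. shoelace: 623.7275

Area of P7's cell: 623.7275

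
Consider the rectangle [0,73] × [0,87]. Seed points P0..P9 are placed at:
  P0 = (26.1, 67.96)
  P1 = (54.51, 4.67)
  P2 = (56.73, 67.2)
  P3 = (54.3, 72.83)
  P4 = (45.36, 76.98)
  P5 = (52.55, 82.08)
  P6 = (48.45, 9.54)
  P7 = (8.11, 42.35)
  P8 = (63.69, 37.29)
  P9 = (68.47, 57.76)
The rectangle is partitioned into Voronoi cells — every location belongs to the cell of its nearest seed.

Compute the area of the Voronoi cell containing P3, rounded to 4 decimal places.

1. box [0,73]×[0,87]: [(0, 0) (73, 0) (73, 87) (0, 87)]
2. ⊥bis P3·P0 via (40.2,70.395): [(52.3569, 0) (73, 0) (73, 87) (37.3324, 87)]  |A|=2449.5169
3. ⊥bis P3·P1 via (54.405,38.75): [(45.6696, 38.7231) (73, 38.8073) (73, 87) (37.3324, 87)]  |A|=1519.5243
4. ⊥bis P3·P2 via (55.515,70.015): [(41.3234, 63.8897) (73, 77.5618) (73, 87) (37.3324, 87)]  |A|=561.6294
5. ⊥bis P3·P4 via (49.83,74.905): [(45.5668, 65.7212) (73, 77.5618) (73, 87) (55.4446, 87)]  |A|=316.2389
6. ⊥bis P3·P5 via (53.425,77.455): [(50.7816, 76.9549) (45.5668, 65.7212) (73, 77.5618) (73, 81.1584)]  |A|=163.17
7. ⊥bis P3·P6 via (51.375,41.185): [(50.7816, 76.9549) (45.5668, 65.7212) (73, 77.5618) (73, 81.1584)]  |A|=163.17
8. ⊥bis P3·P7 via (31.205,57.59): [(50.7816, 76.9549) (45.5668, 65.7212) (73, 77.5618) (73, 81.1584)]  |A|=163.17
9. ⊥bis P3·P8 via (58.995,55.06): [(50.7816, 76.9549) (45.5668, 65.7212) (73, 77.5618) (73, 81.1584)]  |A|=163.17
10. ⊥bis P3·P9 via (61.385,65.295): [(50.7816, 76.9549) (45.5668, 65.7212) (73, 77.5618) (73, 81.1584)]  |A|=163.17
11. canonical 4-gon: [(50.7816, 76.9549) (45.5668, 65.7212) (73, 77.5618) (73, 81.1584)]
12. shoelace: 163.17

Area of P3's cell: 163.1700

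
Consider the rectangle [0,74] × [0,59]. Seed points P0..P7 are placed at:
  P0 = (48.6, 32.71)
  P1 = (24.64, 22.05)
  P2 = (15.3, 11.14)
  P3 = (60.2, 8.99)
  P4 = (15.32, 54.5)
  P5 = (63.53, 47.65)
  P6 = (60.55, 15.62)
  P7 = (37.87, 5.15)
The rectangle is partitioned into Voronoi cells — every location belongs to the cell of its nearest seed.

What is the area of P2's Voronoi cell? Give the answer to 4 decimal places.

Area of P2's cell: 584.7534

1. box [0,74]×[0,59]: [(0, 0) (74, 0) (74, 59) (0, 59)]
2. ⊥bis P2·P0 via (31.95,21.925): [(0, 0) (46.1519, 0) (7.9348, 59) (0, 59)]  |A|=1595.5553
3. ⊥bis P2·P1 via (19.97,16.595): [(0, 33.6912) (0, 0) (39.3545, 0)]  |A|=662.951
4. ⊥bis P2·P3 via (37.75,10.065): [(37.3502, 1.7159) (0, 33.6912) (0, 0) (37.268, 0)]  |A|=661.161
5. ⊥bis P2·P4 via (15.31,32.82): [(37.3502, 1.7159) (1.01, 32.8266) (0, 32.8271) (0, 0) (37.268, 0)]  |A|=660.7246
6. ⊥bis P2·P5 via (39.415,29.395): [(37.3502, 1.7159) (1.01, 32.8266) (0, 32.8271) (0, 0) (37.268, 0)]  |A|=660.7246
7. ⊥bis P2·P6 via (37.925,13.38): [(37.3502, 1.7159) (1.01, 32.8266) (0, 32.8271) (0, 0) (37.268, 0)]  |A|=660.7246
8. ⊥bis P2·P7 via (26.585,8.145): [(27.1877, 10.416) (1.01, 32.8266) (0, 32.8271) (0, 0) (24.4233, 0)]  |A|=584.7534
9. canonical 5-gon: [(27.1877, 10.416) (1.01, 32.8266) (0, 32.8271) (0, 0) (24.4233, 0)]
10. shoelace: 584.7534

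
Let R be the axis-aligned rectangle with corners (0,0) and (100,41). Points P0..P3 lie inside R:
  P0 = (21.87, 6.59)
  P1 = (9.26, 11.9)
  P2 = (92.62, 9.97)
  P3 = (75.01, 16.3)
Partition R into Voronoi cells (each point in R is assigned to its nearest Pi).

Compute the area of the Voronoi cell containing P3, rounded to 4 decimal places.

1. box [0,100]×[0,41]: [(0, 0) (100, 0) (100, 41) (0, 41)]
2. ⊥bis P3·P0 via (48.44,11.445): [(50.5313, 0) (100, 0) (100, 41) (43.0396, 41)]  |A|=2181.7975
3. ⊥bis P3·P1 via (42.135,14.1): [(50.5313, 0) (100, 0) (100, 41) (43.0396, 41)]  |A|=2181.7975
4. ⊥bis P3·P2 via (83.815,13.135): [(50.5313, 0) (79.0936, 0) (93.8312, 41) (43.0396, 41)]  |A|=1626.7553
5. canonical 4-gon: [(50.5313, 0) (79.0936, 0) (93.8312, 41) (43.0396, 41)]
6. shoelace: 1626.7553

Area of P3's cell: 1626.7553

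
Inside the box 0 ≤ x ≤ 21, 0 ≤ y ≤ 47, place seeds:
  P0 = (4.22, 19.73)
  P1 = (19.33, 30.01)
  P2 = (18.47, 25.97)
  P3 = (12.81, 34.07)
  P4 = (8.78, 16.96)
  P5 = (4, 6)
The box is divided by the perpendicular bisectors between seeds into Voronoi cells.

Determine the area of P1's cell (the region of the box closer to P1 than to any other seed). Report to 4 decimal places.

1. box [0,21]×[0,47]: [(0, 0) (21, 0) (21, 47) (0, 47)]
2. ⊥bis P1·P0 via (11.775,24.87): [(0, 42.1774) (21, 11.3107) (21, 47) (0, 47)]  |A|=425.3749
3. ⊥bis P1·P2 via (18.9,27.99): [(0, 42.1774) (8.0862, 30.2919) (21, 27.543) (21, 47) (0, 47)]  |A|=320.5648
4. ⊥bis P1·P3 via (16.07,32.04): [(14.1745, 28.9959) (21, 27.543) (21, 39.9571)]  |A|=42.3667
5. ⊥bis P1·P4 via (14.055,23.485): [(14.1745, 28.9959) (21, 27.543) (21, 39.9571)]  |A|=42.3667
6. ⊥bis P1·P5 via (11.665,18.005): [(14.1745, 28.9959) (21, 27.543) (21, 39.9571)]  |A|=42.3667
7. canonical 3-gon: [(14.1745, 28.9959) (21, 27.543) (21, 39.9571)]
8. shoelace: 42.3667

Area of P1's cell: 42.3667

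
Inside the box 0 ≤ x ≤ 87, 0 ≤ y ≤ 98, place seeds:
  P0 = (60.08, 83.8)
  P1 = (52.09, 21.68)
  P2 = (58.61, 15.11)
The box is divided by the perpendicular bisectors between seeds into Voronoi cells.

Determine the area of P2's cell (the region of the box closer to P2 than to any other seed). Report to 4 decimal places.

1. box [0,87]×[0,98]: [(0, 0) (87, 0) (87, 98) (0, 98)]
2. ⊥bis P2·P0 via (59.345,49.455): [(0, 50.725) (0, 0) (87, 0) (87, 48.8632)]  |A|=4332.0859
3. ⊥bis P2·P1 via (55.35,18.395): [(86.0718, 48.883) (36.8139, 0) (87, 0) (87, 48.8632)]  |A|=1249.3001
4. canonical 4-gon: [(86.0718, 48.883) (36.8139, 0) (87, 0) (87, 48.8632)]
5. shoelace: 1249.3001

Area of P2's cell: 1249.3001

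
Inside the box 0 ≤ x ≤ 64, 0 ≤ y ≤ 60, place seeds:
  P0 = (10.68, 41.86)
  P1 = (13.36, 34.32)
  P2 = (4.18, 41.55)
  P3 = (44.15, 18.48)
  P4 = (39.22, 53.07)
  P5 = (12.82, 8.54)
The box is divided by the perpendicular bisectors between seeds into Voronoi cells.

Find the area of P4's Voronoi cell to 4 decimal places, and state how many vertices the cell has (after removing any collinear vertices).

1. box [0,64]×[0,60]: [(0, 0) (64, 0) (64, 60) (0, 60)]
2. ⊥bis P4·P0 via (24.95,47.465): [(43.5934, 0) (64, 0) (64, 60) (20.0265, 60)]  |A|=1931.4037
3. ⊥bis P4·P1 via (26.29,43.695): [(26.5972, 43.2713) (57.9714, 0) (64, 0) (64, 60) (20.0265, 60)]  |A|=1620.3262
4. ⊥bis P4·P2 via (21.7,47.31): [(26.5972, 43.2713) (57.9714, 0) (64, 0) (64, 60) (20.0265, 60)]  |A|=1620.3262
5. ⊥bis P4·P3 via (41.685,35.775): [(26.5972, 43.2713) (32.9365, 34.5281) (64, 38.9555) (64, 60) (20.0265, 60)]  |A|=911.202
6. ⊥bis P4·P5 via (26.02,30.805): [(26.5972, 43.2713) (32.9365, 34.5281) (64, 38.9555) (64, 60) (20.0265, 60)]  |A|=911.202
7. canonical 5-gon: [(26.5972, 43.2713) (32.9365, 34.5281) (64, 38.9555) (64, 60) (20.0265, 60)]
8. shoelace: 911.202

Area of P4's cell: 911.2020 (5 vertices)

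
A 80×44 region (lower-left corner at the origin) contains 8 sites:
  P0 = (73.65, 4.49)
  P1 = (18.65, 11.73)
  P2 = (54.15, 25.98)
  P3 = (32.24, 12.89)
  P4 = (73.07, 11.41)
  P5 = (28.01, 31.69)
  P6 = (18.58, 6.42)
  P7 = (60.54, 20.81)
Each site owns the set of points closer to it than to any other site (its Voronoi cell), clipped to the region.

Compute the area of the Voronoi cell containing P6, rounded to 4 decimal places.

Area of P6's cell: 254.5450

1. box [0,80]×[0,44]: [(0, 0) (80, 0) (80, 44) (0, 44)]
2. ⊥bis P6·P0 via (46.115,5.455): [(0, 0) (45.9238, 0) (47.4659, 44) (0, 44)]  |A|=2054.573
3. ⊥bis P6·P1 via (18.615,9.075): [(0, 9.3204) (0, 0) (45.9238, 0) (46.2291, 8.711)]  |A|=415.4574
4. ⊥bis P6·P2 via (36.365,16.2): [(40.4413, 8.7873) (0, 9.3204) (0, 0) (45.2734, 0)]  |A|=387.3792
5. ⊥bis P6·P3 via (25.41,9.655): [(25.7291, 8.9812) (0, 9.3204) (0, 0) (29.983, 0)]  |A|=254.545
6. ⊥bis P6·P4 via (45.825,8.915): [(25.7291, 8.9812) (0, 9.3204) (0, 0) (29.983, 0)]  |A|=254.545
7. ⊥bis P6·P5 via (23.295,19.055): [(25.7291, 8.9812) (0, 9.3204) (0, 0) (29.983, 0)]  |A|=254.545
8. ⊥bis P6·P7 via (39.56,13.615): [(25.7291, 8.9812) (0, 9.3204) (0, 0) (29.983, 0)]  |A|=254.545
9. canonical 4-gon: [(25.7291, 8.9812) (0, 9.3204) (0, 0) (29.983, 0)]
10. shoelace: 254.545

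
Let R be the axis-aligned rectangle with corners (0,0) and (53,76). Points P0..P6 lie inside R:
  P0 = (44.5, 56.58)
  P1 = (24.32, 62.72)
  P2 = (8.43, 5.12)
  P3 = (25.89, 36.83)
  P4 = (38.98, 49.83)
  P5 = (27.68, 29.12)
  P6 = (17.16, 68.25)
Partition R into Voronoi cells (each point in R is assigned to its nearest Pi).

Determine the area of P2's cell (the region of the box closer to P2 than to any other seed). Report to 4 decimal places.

1. box [0,53]×[0,76]: [(0, 0) (53, 0) (53, 76) (0, 76)]
2. ⊥bis P2·P0 via (26.465,30.85): [(0, 49.4002) (0, 0) (53, 0) (53, 12.2507)]  |A|=1633.7498
3. ⊥bis P2·P1 via (16.375,33.92): [(25.791, 31.3224) (0, 38.4373) (0, 0) (53, 0) (53, 12.2507)]  |A|=1492.3784
4. ⊥bis P2·P3 via (17.16,20.975): [(0, 30.4236) (0, 0) (53, 0) (53, 1.241)]  |A|=839.1096
5. ⊥bis P2·P4 via (23.705,27.475): [(0, 30.4236) (0, 0) (53, 0) (53, 1.241)]  |A|=839.1096
6. ⊥bis P2·P5 via (18.055,17.12): [(4.6847, 27.8441) (0, 30.4236) (0, 0) (39.3994, 0)]  |A|=619.7831
7. ⊥bis P2·P6 via (12.795,36.685): [(4.6847, 27.8441) (0, 30.4236) (0, 0) (39.3994, 0)]  |A|=619.7831
8. canonical 4-gon: [(4.6847, 27.8441) (0, 30.4236) (0, 0) (39.3994, 0)]
9. shoelace: 619.7831

Area of P2's cell: 619.7831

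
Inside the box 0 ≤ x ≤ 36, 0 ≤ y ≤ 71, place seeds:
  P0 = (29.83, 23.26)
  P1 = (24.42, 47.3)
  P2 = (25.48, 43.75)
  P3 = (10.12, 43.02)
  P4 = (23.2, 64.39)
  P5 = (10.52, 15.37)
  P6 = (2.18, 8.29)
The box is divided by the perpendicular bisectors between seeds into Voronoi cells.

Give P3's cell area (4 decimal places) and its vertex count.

Area of P3's cell: 506.3222 (6 vertices)

1. box [0,36]×[0,71]: [(0, 0) (36, 0) (36, 71) (0, 71)]
2. ⊥bis P3·P0 via (19.975,33.14): [(0, 13.2155) (36, 49.1245) (36, 71) (0, 71)]  |A|=1433.8801
3. ⊥bis P3·P1 via (17.27,45.16): [(0, 13.2155) (20.6624, 33.8256) (9.5361, 71) (0, 71)]  |A|=774.2309
4. ⊥bis P3·P2 via (17.8,43.385): [(0, 13.2155) (18.3633, 31.5324) (17.7998, 43.39) (9.5361, 71) (0, 71)]  |A|=759.9539
5. ⊥bis P3·P4 via (16.66,53.705): [(0, 63.9021) (0, 13.2155) (18.3633, 31.5324) (17.7998, 43.39) (14.2757, 55.1644)]  |A|=633.7857
6. ⊥bis P3·P5 via (10.32,29.195): [(0, 63.9021) (0, 29.0457) (16.1039, 29.2787) (18.3633, 31.5324) (17.7998, 43.39) (14.2757, 55.1644)]  |A|=506.3222
7. ⊥bis P3·P6 via (6.15,25.655): [(0, 63.9021) (0, 29.0457) (16.1039, 29.2787) (18.3633, 31.5324) (17.7998, 43.39) (14.2757, 55.1644)]  |A|=506.3222
8. canonical 6-gon: [(0, 63.9021) (0, 29.0457) (16.1039, 29.2787) (18.3633, 31.5324) (17.7998, 43.39) (14.2757, 55.1644)]
9. shoelace: 506.3222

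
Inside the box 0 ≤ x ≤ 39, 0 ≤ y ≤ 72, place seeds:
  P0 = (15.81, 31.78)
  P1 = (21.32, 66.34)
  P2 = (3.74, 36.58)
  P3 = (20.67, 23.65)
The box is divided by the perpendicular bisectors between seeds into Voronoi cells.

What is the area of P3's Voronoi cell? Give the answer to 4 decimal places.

Area of P3's cell: 1105.2243

1. box [0,39]×[0,72]: [(0, 0) (39, 0) (39, 72) (0, 72)]
2. ⊥bis P3·P0 via (18.24,27.715): [(0, 16.8114) (0, 0) (39, 0) (39, 40.125)]  |A|=1110.2602
3. ⊥bis P3·P1 via (20.995,44.995): [(0, 16.8114) (0, 0) (39, 0) (39, 40.125)]  |A|=1110.2602
4. ⊥bis P3·P2 via (12.205,30.115): [(3.7622, 19.0604) (0, 14.1343) (0, 0) (39, 0) (39, 40.125)]  |A|=1105.2243
5. canonical 5-gon: [(3.7622, 19.0604) (0, 14.1343) (0, 0) (39, 0) (39, 40.125)]
6. shoelace: 1105.2243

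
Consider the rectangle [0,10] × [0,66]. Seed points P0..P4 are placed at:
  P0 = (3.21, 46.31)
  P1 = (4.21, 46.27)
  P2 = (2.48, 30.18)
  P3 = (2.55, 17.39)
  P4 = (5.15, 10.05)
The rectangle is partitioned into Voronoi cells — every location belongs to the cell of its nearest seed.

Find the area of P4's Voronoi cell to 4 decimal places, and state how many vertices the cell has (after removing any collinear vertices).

1. box [0,10]×[0,66]: [(0, 0) (10, 0) (10, 66) (0, 66)]
2. ⊥bis P4·P0 via (4.18,28.18): [(0, 27.9564) (0, 0) (10, 0) (10, 28.4914)]  |A|=282.2387
3. ⊥bis P4·P1 via (4.68,28.16): [(2.983, 28.116) (0, 27.9564) (0, 0) (10, 0) (10, 28.2981)]  |A|=281.5605
4. ⊥bis P4·P2 via (3.815,20.115): [(0, 19.609) (0, 0) (10, 0) (10, 20.9354)]  |A|=202.7218
5. ⊥bis P4·P3 via (3.85,13.72): [(0, 12.3562) (0, 0) (10, 0) (10, 15.8985)]  |A|=141.2736
6. canonical 4-gon: [(0, 12.3562) (0, 0) (10, 0) (10, 15.8985)]
7. shoelace: 141.2736

Area of P4's cell: 141.2736 (4 vertices)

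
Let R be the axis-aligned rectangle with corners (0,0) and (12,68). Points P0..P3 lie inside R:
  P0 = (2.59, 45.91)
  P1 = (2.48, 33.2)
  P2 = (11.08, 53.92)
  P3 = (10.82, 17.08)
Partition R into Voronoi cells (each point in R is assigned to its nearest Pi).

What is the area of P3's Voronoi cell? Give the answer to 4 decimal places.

1. box [0,12]×[0,68]: [(0, 0) (12, 0) (12, 68) (0, 68)]
2. ⊥bis P3·P0 via (6.705,31.495): [(0, 29.5809) (0, 0) (12, 0) (12, 33.0065)]  |A|=375.525
3. ⊥bis P3·P1 via (6.65,25.14): [(0, 21.6995) (0, 0) (12, 0) (12, 27.9079)]  |A|=297.6445
4. ⊥bis P3·P2 via (10.95,35.5): [(0, 21.6995) (0, 0) (12, 0) (12, 27.9079)]  |A|=297.6445
5. canonical 4-gon: [(0, 21.6995) (0, 0) (12, 0) (12, 27.9079)]
6. shoelace: 297.6445

Area of P3's cell: 297.6445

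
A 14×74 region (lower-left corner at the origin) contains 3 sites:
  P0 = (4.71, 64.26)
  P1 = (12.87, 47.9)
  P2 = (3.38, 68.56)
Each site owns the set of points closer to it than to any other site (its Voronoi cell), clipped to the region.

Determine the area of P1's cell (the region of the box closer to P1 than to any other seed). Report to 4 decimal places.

1. box [0,14]×[0,74]: [(0, 0) (14, 0) (14, 74) (0, 74)]
2. ⊥bis P1·P0 via (8.79,56.08): [(0, 51.6957) (0, 0) (14, 0) (14, 58.6786)]  |A|=772.6206
3. ⊥bis P1·P2 via (8.125,58.23): [(0, 51.6957) (0, 0) (14, 0) (14, 58.6786)]  |A|=772.6206
4. canonical 4-gon: [(0, 51.6957) (0, 0) (14, 0) (14, 58.6786)]
5. shoelace: 772.6206

Area of P1's cell: 772.6206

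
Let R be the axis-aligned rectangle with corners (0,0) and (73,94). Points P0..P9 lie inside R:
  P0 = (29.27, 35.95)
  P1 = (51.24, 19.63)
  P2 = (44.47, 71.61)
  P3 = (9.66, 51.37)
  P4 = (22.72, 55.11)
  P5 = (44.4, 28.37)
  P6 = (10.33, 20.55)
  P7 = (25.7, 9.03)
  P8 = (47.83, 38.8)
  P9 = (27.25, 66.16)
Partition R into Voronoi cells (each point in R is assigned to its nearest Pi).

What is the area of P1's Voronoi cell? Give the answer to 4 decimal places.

Area of P1's cell: 912.8557

1. box [0,73]×[0,94]: [(0, 0) (73, 0) (73, 94) (0, 94)]
2. ⊥bis P1·P0 via (40.255,27.79): [(19.6117, 0) (73, 0) (73, 71.8714)]  |A|=1918.5438
3. ⊥bis P1·P2 via (47.855,45.62): [(54.1043, 46.4339) (19.6117, 0) (73, 0) (73, 48.8949)]  |A|=1701.466
4. ⊥bis P1·P3 via (30.45,35.5): [(54.1043, 46.4339) (19.6117, 0) (73, 0) (73, 48.8949)]  |A|=1701.466
5. ⊥bis P1·P4 via (36.98,37.37): [(54.1043, 46.4339) (19.6117, 0) (73, 0) (73, 48.8949)]  |A|=1701.466
6. ⊥bis P1·P5 via (47.82,24): [(23.0255, 4.5956) (19.6117, 0) (73, 0) (73, 43.7061)]  |A|=1214.7708
7. ⊥bis P1·P6 via (30.785,20.09): [(30.5693, 10.4995) (30.3332, 0) (73, 0) (73, 43.7061)]  |A|=1151.2288
8. ⊥bis P1·P7 via (38.47,14.33): [(37.733, 16.1058) (44.4175, 0) (73, 0) (73, 43.7061)]  |A|=1000.8643
9. ⊥bis P1·P8 via (49.535,29.215): [(55.9393, 30.3542) (37.733, 16.1058) (44.4175, 0) (73, 0) (73, 33.389)]  |A|=912.8557
10. ⊥bis P1·P9 via (39.245,42.895): [(55.9393, 30.3542) (37.733, 16.1058) (44.4175, 0) (73, 0) (73, 33.389)]  |A|=912.8557
11. canonical 5-gon: [(55.9393, 30.3542) (37.733, 16.1058) (44.4175, 0) (73, 0) (73, 33.389)]
12. shoelace: 912.8557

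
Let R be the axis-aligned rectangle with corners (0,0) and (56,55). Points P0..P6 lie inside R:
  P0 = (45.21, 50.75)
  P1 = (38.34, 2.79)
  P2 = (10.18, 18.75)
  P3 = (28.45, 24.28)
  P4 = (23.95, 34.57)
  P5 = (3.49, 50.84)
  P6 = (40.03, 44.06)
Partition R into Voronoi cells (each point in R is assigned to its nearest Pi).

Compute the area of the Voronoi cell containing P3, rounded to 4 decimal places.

Area of P3's cell: 457.0804

1. box [0,56]×[0,55]: [(0, 0) (56, 0) (56, 55) (0, 55)]
2. ⊥bis P3·P0 via (36.83,37.515): [(0, 0) (56, 0) (56, 25.3771) (9.215, 55) (0, 55)]  |A|=2387.0467
3. ⊥bis P3·P1 via (33.395,13.535): [(0, 0) (3.9848, 0) (56, 23.9381) (56, 25.3771) (9.215, 55) (0, 55)]  |A|=1764.4729
4. ⊥bis P3·P2 via (19.315,21.515): [(23.1566, 8.8231) (56, 23.9381) (56, 25.3771) (9.215, 55) (9.1797, 55)]  |A|=898.1426
5. ⊥bis P3·P4 via (26.2,29.425): [(18.0055, 25.8414) (23.1566, 8.8231) (56, 23.9381) (56, 25.3771) (40.0447, 35.4795)]  |A|=533.9495
6. ⊥bis P3·P5 via (15.97,37.56): [(18.0055, 25.8414) (23.1566, 8.8231) (56, 23.9381) (56, 25.3771) (40.0447, 35.4795)]  |A|=533.9495
7. ⊥bis P3·P6 via (34.24,34.17): [(35.4416, 33.4665) (18.0055, 25.8414) (23.1566, 8.8231) (53.6022, 22.8346)]  |A|=457.0804
8. canonical 4-gon: [(35.4416, 33.4665) (18.0055, 25.8414) (23.1566, 8.8231) (53.6022, 22.8346)]
9. shoelace: 457.0804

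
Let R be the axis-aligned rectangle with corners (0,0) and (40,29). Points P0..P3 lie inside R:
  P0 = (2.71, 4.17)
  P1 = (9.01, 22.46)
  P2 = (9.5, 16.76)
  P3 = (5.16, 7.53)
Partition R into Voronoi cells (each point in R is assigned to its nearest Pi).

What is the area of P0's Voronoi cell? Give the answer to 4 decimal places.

Area of P0's cell: 52.1319

1. box [0,40]×[0,29]: [(0, 0) (40, 0) (40, 29) (0, 29)]
2. ⊥bis P0·P1 via (5.86,13.315): [(0, 15.3335) (0, 0) (40, 0) (40, 1.5555)]  |A|=337.7788
3. ⊥bis P0·P2 via (6.105,10.465): [(0, 13.7575) (0, 0) (25.5092, 0)]  |A|=175.4716
4. ⊥bis P0·P3 via (3.935,5.85): [(0, 8.7193) (0, 0) (11.9579, 0)]  |A|=52.1319
5. canonical 3-gon: [(0, 8.7193) (0, 0) (11.9579, 0)]
6. shoelace: 52.1319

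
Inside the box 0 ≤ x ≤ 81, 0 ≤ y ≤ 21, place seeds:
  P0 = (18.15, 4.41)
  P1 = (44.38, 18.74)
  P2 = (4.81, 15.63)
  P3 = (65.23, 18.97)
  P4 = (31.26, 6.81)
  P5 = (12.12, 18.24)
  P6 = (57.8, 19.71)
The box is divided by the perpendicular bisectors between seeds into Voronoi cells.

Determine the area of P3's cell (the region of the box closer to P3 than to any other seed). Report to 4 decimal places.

1. box [0,81]×[0,21]: [(0, 0) (81, 0) (81, 21) (0, 21)]
2. ⊥bis P3·P0 via (41.69,11.69): [(45.3053, 0) (81, 0) (81, 21) (38.8108, 21)]  |A|=817.7816
3. ⊥bis P3·P1 via (54.805,18.855): [(55.013, 0) (81, 0) (81, 21) (54.7813, 21)]  |A|=548.1595
4. ⊥bis P3·P2 via (35.02,17.3): [(55.013, 0) (81, 0) (81, 21) (54.7813, 21)]  |A|=548.1595
5. ⊥bis P3·P4 via (48.245,12.89): [(55.013, 0) (81, 0) (81, 21) (54.7813, 21)]  |A|=548.1595
6. ⊥bis P3·P5 via (38.675,18.605): [(55.013, 0) (81, 0) (81, 21) (54.7813, 21)]  |A|=548.1595
7. ⊥bis P3·P6 via (61.515,19.34): [(59.5888, 0) (81, 0) (81, 21) (61.6803, 21)]  |A|=427.674
8. canonical 4-gon: [(59.5888, 0) (81, 0) (81, 21) (61.6803, 21)]
9. shoelace: 427.674

Area of P3's cell: 427.6740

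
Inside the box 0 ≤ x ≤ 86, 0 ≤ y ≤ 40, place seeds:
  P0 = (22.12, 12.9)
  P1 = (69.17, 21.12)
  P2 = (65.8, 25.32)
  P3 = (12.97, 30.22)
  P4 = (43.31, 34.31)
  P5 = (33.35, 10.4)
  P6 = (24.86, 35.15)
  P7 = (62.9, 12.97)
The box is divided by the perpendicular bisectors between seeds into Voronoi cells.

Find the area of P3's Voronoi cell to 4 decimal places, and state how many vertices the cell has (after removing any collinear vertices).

1. box [0,86]×[0,40]: [(0, 0) (86, 0) (86, 40) (0, 40)]
2. ⊥bis P3·P0 via (17.545,21.56): [(0, 12.2911) (52.45, 40) (0, 40)]  |A|=726.6651
3. ⊥bis P3·P1 via (41.07,25.67): [(0, 12.2911) (42.5429, 34.7661) (43.3903, 40) (0, 40)]  |A|=702.9566
4. ⊥bis P3·P2 via (39.385,27.77): [(0, 12.2911) (39.9046, 33.3724) (40.5193, 40) (0, 40)]  |A|=687.1291
5. ⊥bis P3·P4 via (28.14,32.265): [(0, 12.2911) (28.7828, 27.4968) (27.0973, 40) (0, 40)]  |A|=568.1702
6. ⊥bis P3·P5 via (23.16,20.31): [(0, 12.2911) (28.7828, 27.4968) (27.0973, 40) (0, 40)]  |A|=568.1702
7. ⊥bis P3·P6 via (18.915,32.685): [(0, 12.2911) (22.4528, 24.1527) (15.882, 40) (0, 40)]  |A|=436.9132
8. ⊥bis P3·P7 via (37.935,21.595): [(0, 12.2911) (22.4528, 24.1527) (15.882, 40) (0, 40)]  |A|=436.9132
9. canonical 4-gon: [(0, 12.2911) (22.4528, 24.1527) (15.882, 40) (0, 40)]
10. shoelace: 436.9132

Area of P3's cell: 436.9132 (4 vertices)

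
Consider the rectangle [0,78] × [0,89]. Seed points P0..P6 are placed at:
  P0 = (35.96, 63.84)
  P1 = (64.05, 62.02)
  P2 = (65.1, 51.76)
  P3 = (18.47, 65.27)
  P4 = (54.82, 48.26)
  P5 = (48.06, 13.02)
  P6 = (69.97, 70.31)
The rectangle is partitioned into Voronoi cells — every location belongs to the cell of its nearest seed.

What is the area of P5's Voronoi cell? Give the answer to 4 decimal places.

1. box [0,78]×[0,89]: [(0, 0) (78, 0) (78, 89) (0, 89)]
2. ⊥bis P5·P0 via (42.01,38.43): [(0, 28.4276) (0, 0) (78, 0) (78, 46.999)]  |A|=2941.64
3. ⊥bis P5·P1 via (56.055,37.52): [(48.518, 39.9795) (0, 28.4276) (0, 0) (78, 0) (78, 30.3588)]  |A|=2696.3456
4. ⊥bis P5·P2 via (56.58,32.39): [(42.5538, 38.5595) (0, 28.4276) (0, 0) (78, 0) (78, 22.9683)]  |A|=2515.741
5. ⊥bis P5·P3 via (33.265,39.145): [(42.5538, 38.5595) (24.7429, 34.3188) (0, 20.3065) (0, 0) (78, 0) (78, 22.9683)]  |A|=2415.2712
6. ⊥bis P5·P4 via (51.44,30.64): [(67.611, 27.538) (28.098, 35.1176) (24.7429, 34.3188) (0, 20.3065) (0, 0) (78, 0) (78, 22.9683)]  |A|=2292.4873
7. ⊥bis P5·P6 via (59.015,41.665): [(67.611, 27.538) (28.098, 35.1176) (24.7429, 34.3188) (0, 20.3065) (0, 0) (78, 0) (78, 22.9683)]  |A|=2292.4873
8. canonical 7-gon: [(67.611, 27.538) (28.098, 35.1176) (24.7429, 34.3188) (0, 20.3065) (0, 0) (78, 0) (78, 22.9683)]
9. shoelace: 2292.4873

Area of P5's cell: 2292.4873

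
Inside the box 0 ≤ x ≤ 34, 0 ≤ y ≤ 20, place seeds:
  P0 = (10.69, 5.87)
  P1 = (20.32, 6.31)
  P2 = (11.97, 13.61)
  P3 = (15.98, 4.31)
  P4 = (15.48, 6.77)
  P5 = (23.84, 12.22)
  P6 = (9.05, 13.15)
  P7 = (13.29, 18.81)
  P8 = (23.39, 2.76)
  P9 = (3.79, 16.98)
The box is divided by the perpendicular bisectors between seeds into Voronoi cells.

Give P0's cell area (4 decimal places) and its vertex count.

Area of P0's cell: 110.3246 (7 vertices)

1. box [0,34]×[0,20]: [(0, 0) (34, 0) (34, 20) (0, 20)]
2. ⊥bis P0·P1 via (15.505,6.09): [(0, 0) (15.7833, 0) (14.8694, 20) (0, 20)]  |A|=306.527
3. ⊥bis P0·P2 via (11.33,9.74): [(0, 11.6137) (0, 0) (15.7833, 0) (15.3687, 9.0721)]  |A|=160.8376
4. ⊥bis P0·P3 via (13.335,5.09): [(14.5493, 9.2076) (0, 11.6137) (0, 0) (11.834, 0)]  |A|=138.9667
5. ⊥bis P0·P4 via (13.085,6.32): [(13.3235, 5.0509) (12.4781, 9.5501) (0, 11.6137) (0, 0) (11.834, 0)]  |A|=134.4521
6. ⊥bis P0·P5 via (17.265,9.045): [(13.3235, 5.0509) (12.4781, 9.5501) (0, 11.6137) (0, 0) (11.834, 0)]  |A|=134.4521
7. ⊥bis P0·P6 via (9.87,9.51): [(13.3235, 5.0509) (12.4781, 9.5501) (11.0768, 9.7819) (0, 7.2865) (0, 0) (11.834, 0)]  |A|=110.4865
8. ⊥bis P0·P7 via (11.99,12.34): [(13.3235, 5.0509) (12.4781, 9.5501) (11.0768, 9.7819) (0, 7.2865) (0, 0) (11.834, 0)]  |A|=110.4865
9. ⊥bis P0·P8 via (17.04,4.315): [(13.3235, 5.0509) (12.4781, 9.5501) (11.0768, 9.7819) (0, 7.2865) (0, 0) (11.834, 0)]  |A|=110.4865
10. ⊥bis P0·P9 via (7.24,11.425): [(13.3235, 5.0509) (12.4781, 9.5501) (11.0768, 9.7819) (0.9046, 7.4903) (0, 6.9285) (0, 0) (11.834, 0)]  |A|=110.3246
11. canonical 7-gon: [(13.3235, 5.0509) (12.4781, 9.5501) (11.0768, 9.7819) (0.9046, 7.4903) (0, 6.9285) (0, 0) (11.834, 0)]
12. shoelace: 110.3246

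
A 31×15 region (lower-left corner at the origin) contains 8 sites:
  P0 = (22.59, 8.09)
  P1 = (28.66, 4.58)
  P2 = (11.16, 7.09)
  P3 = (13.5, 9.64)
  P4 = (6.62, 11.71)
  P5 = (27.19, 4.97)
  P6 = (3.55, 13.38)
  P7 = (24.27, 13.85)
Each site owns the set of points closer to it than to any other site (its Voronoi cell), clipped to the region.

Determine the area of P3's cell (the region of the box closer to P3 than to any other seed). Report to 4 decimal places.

1. box [0,31]×[0,15]: [(0, 0) (31, 0) (31, 15) (0, 15)]
2. ⊥bis P3·P0 via (18.045,8.865): [(0, 0) (16.5334, 0) (19.0911, 15) (0, 15)]  |A|=267.1837
3. ⊥bis P3·P1 via (21.08,7.11): [(0, 0) (16.5334, 0) (19.0911, 15) (0, 15)]  |A|=267.1837
4. ⊥bis P3·P2 via (12.33,8.365): [(17.198, 3.8979) (19.0911, 15) (5.0996, 15)]  |A|=77.6681
5. ⊥bis P3·P4 via (10.06,10.675): [(10.0065, 10.4972) (17.198, 3.8979) (19.0911, 15) (11.3613, 15)]  |A|=63.5703
6. ⊥bis P3·P5 via (20.345,7.305): [(10.0065, 10.4972) (17.198, 3.8979) (19.0911, 15) (11.3613, 15)]  |A|=63.5703
7. ⊥bis P3·P6 via (8.525,11.51): [(10.0065, 10.4972) (17.198, 3.8979) (19.0911, 15) (11.3613, 15)]  |A|=63.5703
8. ⊥bis P3·P7 via (18.885,11.745): [(10.0065, 10.4972) (17.198, 3.8979) (18.6421, 12.3665) (17.6126, 15) (11.3613, 15)]  |A|=61.6235
9. canonical 5-gon: [(10.0065, 10.4972) (17.198, 3.8979) (18.6421, 12.3665) (17.6126, 15) (11.3613, 15)]
10. shoelace: 61.6235

Area of P3's cell: 61.6235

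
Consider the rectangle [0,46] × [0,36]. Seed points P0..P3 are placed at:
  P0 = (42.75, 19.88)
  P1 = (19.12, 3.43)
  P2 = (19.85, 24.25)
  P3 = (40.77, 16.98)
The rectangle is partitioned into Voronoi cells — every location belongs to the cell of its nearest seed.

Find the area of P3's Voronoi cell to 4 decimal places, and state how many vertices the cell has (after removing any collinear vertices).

Area of P3's cell: 307.8604 (5 vertices)

1. box [0,46]×[0,36]: [(0, 0) (46, 0) (46, 36) (0, 36)]
2. ⊥bis P3·P0 via (41.76,18.43): [(0, 0) (46, 0) (46, 15.5351) (16.0262, 36) (0, 36)]  |A|=1349.2942
3. ⊥bis P3·P1 via (29.945,10.205): [(36.332, 0) (46, 0) (46, 15.5351) (16.0262, 36) (13.8008, 36)]  |A|=446.9048
4. ⊥bis P3·P2 via (30.31,20.615): [(27.8536, 13.5466) (36.332, 0) (46, 0) (46, 15.5351) (31.892, 25.1674)]  |A|=307.8604
5. canonical 5-gon: [(27.8536, 13.5466) (36.332, 0) (46, 0) (46, 15.5351) (31.892, 25.1674)]
6. shoelace: 307.8604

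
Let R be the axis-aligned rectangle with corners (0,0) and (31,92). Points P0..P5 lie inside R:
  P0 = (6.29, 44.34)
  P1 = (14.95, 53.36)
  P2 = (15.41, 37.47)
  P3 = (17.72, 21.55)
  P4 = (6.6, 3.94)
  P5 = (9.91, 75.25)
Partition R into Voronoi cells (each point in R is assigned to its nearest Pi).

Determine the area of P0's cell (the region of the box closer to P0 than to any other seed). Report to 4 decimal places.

Area of P0's cell: 231.3907

1. box [0,31]×[0,92]: [(0, 0) (31, 0) (31, 92) (0, 92)]
2. ⊥bis P0·P1 via (10.62,48.85): [(0, 59.0461) (0, 0) (31, 0) (31, 29.2834)]  |A|=1369.1078
3. ⊥bis P0·P2 via (10.85,40.905): [(14.2265, 45.3874) (0, 59.0461) (0, 26.5015)]  |A|=231.4988
4. ⊥bis P0·P3 via (12.005,32.945): [(0.5116, 27.1806) (14.2265, 45.3874) (0, 59.0461) (0, 26.9241)]  |A|=231.3907
5. ⊥bis P0·P4 via (6.445,24.14): [(0.5116, 27.1806) (14.2265, 45.3874) (0, 59.0461) (0, 26.9241)]  |A|=231.3907
6. ⊥bis P0·P5 via (8.1,59.795): [(0.5116, 27.1806) (14.2265, 45.3874) (0, 59.0461) (0, 26.9241)]  |A|=231.3907
7. canonical 4-gon: [(0.5116, 27.1806) (14.2265, 45.3874) (0, 59.0461) (0, 26.9241)]
8. shoelace: 231.3907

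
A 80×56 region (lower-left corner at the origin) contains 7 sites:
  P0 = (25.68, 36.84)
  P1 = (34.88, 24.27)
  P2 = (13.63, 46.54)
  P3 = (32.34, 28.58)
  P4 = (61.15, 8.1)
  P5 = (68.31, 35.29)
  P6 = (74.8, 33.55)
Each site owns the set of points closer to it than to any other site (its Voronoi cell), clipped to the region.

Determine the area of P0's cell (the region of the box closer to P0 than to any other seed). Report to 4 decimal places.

Area of P0's cell: 704.6510

1. box [0,80]×[0,56]: [(0, 0) (80, 0) (80, 56) (0, 56)]
2. ⊥bis P0·P1 via (30.28,30.555): [(0, 8.393) (65.0456, 56) (0, 56)]  |A|=1548.3124
3. ⊥bis P0·P2 via (19.655,41.69): [(0, 17.2732) (0, 8.393) (65.0456, 56) (31.1743, 56)]  |A|=944.6732
4. ⊥bis P0·P3 via (29.01,32.71): [(0, 17.2732) (0, 9.3194) (57.8952, 56) (31.1743, 56)]  |A|=747.6529
5. ⊥bis P0·P4 via (43.415,22.47): [(0, 17.2732) (0, 9.3194) (57.8952, 56) (31.1743, 56)]  |A|=747.6529
6. ⊥bis P0·P5 via (46.995,36.065): [(0, 17.2732) (0, 9.3194) (47.4125, 47.5479) (47.7198, 56) (31.1743, 56)]  |A|=704.651
7. ⊥bis P0·P6 via (50.24,35.195): [(0, 17.2732) (0, 9.3194) (47.4125, 47.5479) (47.7198, 56) (31.1743, 56)]  |A|=704.651
8. canonical 5-gon: [(0, 17.2732) (0, 9.3194) (47.4125, 47.5479) (47.7198, 56) (31.1743, 56)]
9. shoelace: 704.651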